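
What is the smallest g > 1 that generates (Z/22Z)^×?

φ(22) = φ(2)·φ(11) = 1·10 = 10 = 2 · 5.
Test candidates g = 2, 3, … against the prime factors q ∈ {2, 5} of φ(22): g is a generator iff g^(10/q) ≢ 1 for every such q.
g = 2: gcd(2, 22) = 2 > 1, not a unit — skip.
g = 3: 3^5 ≡ 1 — hits 1, so not a primitive root.
g = 4: gcd(4, 22) = 2 > 1, not a unit — skip.
g = 5: 5^5 ≡ 1 — hits 1, so not a primitive root.
g = 6: gcd(6, 22) = 2 > 1, not a unit — skip.
g = 7: 7^5 ≡ 21; 7^2 ≡ 5 — none is 1, so 7 is a primitive root.
Hence the least primitive root of 22 is 7.

7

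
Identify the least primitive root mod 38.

3

φ(38) = φ(2)·φ(19) = 1·18 = 18 = 2 · 3^2.
g is a primitive root iff g^(18/q) ≢ 1 (mod 38) for each prime q ∈ {2, 3}.
g = 2: gcd(2, 38) = 2 > 1, not a unit — skip.
g = 3: 3^9 ≡ 37; 3^6 ≡ 7 — none is 1, so 3 is a primitive root.
The smallest primitive root modulo 38 is 3.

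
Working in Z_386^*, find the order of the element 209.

24

Since 209 ∈ (Z/386Z)^×, its order divides φ(386) = φ(2)·φ(193) = 1·192 = 192 = 2^6 · 3.
Divisors of 192: 1, 2, 3, 4, 6, 8, 12, 16, 24, 32, 48, 64, 96, 192.
Test each divisor d:
209^1 ≡ 209 (mod 386)
209^2 ≡ 63 (mod 386)
209^3 ≡ 43 (mod 386)
209^4 ≡ 109 (mod 386)
209^6 ≡ 305 (mod 386)
209^8 ≡ 301 (mod 386)
209^12 ≡ 385 (mod 386)
209^16 ≡ 277 (mod 386)
209^24 ≡ 1 (mod 386) ✓
So ord_386(209) = 24.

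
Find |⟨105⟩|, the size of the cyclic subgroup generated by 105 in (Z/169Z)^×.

13

By Lagrange's theorem, ord_169(105) divides φ(169) = φ(13^2) = 13·(13−1) = 156 = 2^2 · 3 · 13.
Divisors of 156: 1, 2, 3, 4, 6, 12, 13, 26, 39, 52, 78, 156.
Compute 105^d (mod 169) for the divisors d until we hit 1:
105^1 ≡ 105
105^2 ≡ 40
105^3 ≡ 144
105^4 ≡ 79
105^6 ≡ 118
105^12 ≡ 66
105^13 ≡ 1
Therefore the multiplicative order of 105 modulo 169 is 13.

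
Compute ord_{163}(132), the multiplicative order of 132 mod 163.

27

Since 132 ∈ (Z/163Z)^×, its order divides φ(163) = 163 − 1 = 162 = 2 · 3^4.
Divisors of 162: 1, 2, 3, 6, 9, 18, 27, 54, 81, 162.
Test each divisor d:
132^1 ≡ 132
132^2 ≡ 146
132^3 ≡ 38
132^6 ≡ 140
132^9 ≡ 104
132^18 ≡ 58
132^27 ≡ 1
So ord_163(132) = 27.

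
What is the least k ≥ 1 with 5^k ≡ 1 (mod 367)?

122

Since 5 ∈ (Z/367Z)^×, its order divides φ(367) = 367 − 1 = 366 = 2 · 3 · 61.
Divisors of 366: 1, 2, 3, 6, 61, 122, 183, 366.
Compute 5^d (mod 367) for the divisors d until we hit 1:
5^1 ≡ 5 (mod 367)
5^2 ≡ 25 (mod 367)
5^3 ≡ 125 (mod 367)
5^6 ≡ 211 (mod 367)
5^61 ≡ 366 (mod 367)
5^122 ≡ 1 (mod 367) ✓
Hence ord(5) = 122.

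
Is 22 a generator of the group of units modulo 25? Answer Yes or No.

Yes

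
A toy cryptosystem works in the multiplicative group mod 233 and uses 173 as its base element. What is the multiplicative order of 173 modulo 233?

Since 173 ∈ (Z/233Z)^×, its order divides φ(233) = 233 − 1 = 232 = 2^3 · 29.
Divisors of 232: 1, 2, 4, 8, 29, 58, 116, 232.
Evaluate successive powers at the divisors of 232:
173^1 ≡ 173
173^2 ≡ 105
173^4 ≡ 74
173^8 ≡ 117
173^29 ≡ 144
173^58 ≡ 232
173^116 ≡ 1
Hence ord(173) = 116.

116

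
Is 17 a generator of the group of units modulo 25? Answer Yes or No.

Yes

φ(25) = φ(5^2) = 5·(5−1) = 20 = 2^2 · 5.
17 is a primitive root mod 25 iff 17^(φ(25)/q) ≢ 1 for every prime q | φ(25), i.e. q ∈ {2, 5}.
17^10 ≡ 24 (mod 25)  [q = 2: ≢ 1 ✓]
17^4 ≡ 21 (mod 25)  [q = 5: ≢ 1 ✓]
None equal 1, so ord_25(17) = 20: 17 is a primitive root.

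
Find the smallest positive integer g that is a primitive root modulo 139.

2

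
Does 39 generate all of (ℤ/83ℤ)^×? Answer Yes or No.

Yes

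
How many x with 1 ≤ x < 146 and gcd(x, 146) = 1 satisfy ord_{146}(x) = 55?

0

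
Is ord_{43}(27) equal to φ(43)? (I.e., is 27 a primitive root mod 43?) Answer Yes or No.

No

φ(43) = 43 − 1 = 42 = 2 · 3 · 7.
Test 27^(42/q) mod 43 for each prime factor q of 42:
27^21 ≡ 42 (mod 43)  [q = 2: ≢ 1 ✓]
27^14 ≡ 1 (mod 43)  [q = 3: ≡ 1 ✗]
27^6 ≡ 35 (mod 43)  [q = 7: ≢ 1 ✓]
The check at q = 3 fails, so 27 generates a proper subgroup.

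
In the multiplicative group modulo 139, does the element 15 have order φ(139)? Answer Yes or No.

Yes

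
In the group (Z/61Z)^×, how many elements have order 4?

φ(61) = 61 − 1 = 60 = 2^2 · 3 · 5.
(Z/61Z)^× is cyclic (|G| = 60); a cyclic group of order m has exactly φ(d) elements of each order d | m, and none otherwise.
4 = 2^2 divides 60, and φ(4) = 2.

2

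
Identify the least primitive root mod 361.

φ(361) = φ(19^2) = 19·(19−1) = 342 = 2 · 3^2 · 19.
Test candidates g = 2, 3, … against the prime factors q ∈ {2, 3, 19} of φ(361): g is a generator iff g^(342/q) ≢ 1 for every such q.
g = 2: 2^171 ≡ 360; 2^114 ≡ 292; 2^18 ≡ 58 — none is 1, so 2 is a primitive root.
Hence the least primitive root of 361 is 2.

2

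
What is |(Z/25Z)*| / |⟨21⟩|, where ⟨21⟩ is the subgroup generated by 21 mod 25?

Since 21 ∈ (Z/25Z)^×, its order divides φ(25) = φ(5^2) = 5·(5−1) = 20 = 2^2 · 5.
Divisors of 20: 1, 2, 4, 5, 10, 20.
Check 21^d mod 25 for each divisor in increasing order:
21^1 ≡ 21 (mod 25)
21^2 ≡ 16 (mod 25)
21^4 ≡ 6 (mod 25)
21^5 ≡ 1 (mod 25) ✓
The order of 21 is 5, so the subgroup it generates has 5 elements.
The index is φ(25) / ord(21) = 20 / 5 = 4.

4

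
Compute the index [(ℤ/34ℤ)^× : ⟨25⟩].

2

By Lagrange's theorem, ord_34(25) divides φ(34) = φ(2)·φ(17) = 1·16 = 16 = 2^4.
Divisors of 16: 1, 2, 4, 8, 16.
Evaluate successive powers at the divisors of 16:
25^1 ≡ 25 (mod 34)
25^2 ≡ 13 (mod 34)
25^4 ≡ 33 (mod 34)
25^8 ≡ 1 (mod 34) ✓
Thus |⟨25⟩| = ord(25) = 8.
The index is φ(34) / ord(25) = 16 / 8 = 2.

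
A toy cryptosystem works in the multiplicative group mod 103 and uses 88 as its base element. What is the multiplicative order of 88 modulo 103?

ord(88) | φ(103) = 103 − 1 = 102 = 2 · 3 · 17.
Divisors of 102: 1, 2, 3, 6, 17, 34, 51, 102.
Compute 88^d (mod 103) for the divisors d until we hit 1:
88^1 ≡ 88
88^2 ≡ 19
88^3 ≡ 24
88^6 ≡ 61
88^17 ≡ 57
88^34 ≡ 56
88^51 ≡ 102
88^102 ≡ 1
So ord_103(88) = 102.

102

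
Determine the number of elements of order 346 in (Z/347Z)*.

φ(347) = 347 − 1 = 346 = 2 · 173.
In a cyclic group of order 346, there are φ(d) elements of order d for each divisor d of 346, and zero for non-divisors.
346 = 2 · 173 divides 346, and φ(346) = 172.

172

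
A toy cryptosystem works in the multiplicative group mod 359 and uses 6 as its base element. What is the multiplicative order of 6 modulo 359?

ord(6) | φ(359) = 359 − 1 = 358 = 2 · 179.
Divisors of 358: 1, 2, 179, 358.
Evaluate successive powers at the divisors of 358:
6^1 ≡ 6
6^2 ≡ 36
6^179 ≡ 1
So ord_359(6) = 179.

179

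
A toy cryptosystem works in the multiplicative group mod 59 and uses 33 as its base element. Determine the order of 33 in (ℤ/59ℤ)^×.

58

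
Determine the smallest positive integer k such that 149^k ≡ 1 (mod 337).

ord(149) | φ(337) = 337 − 1 = 336 = 2^4 · 3 · 7.
Divisors of 336: 1, 2, 3, 4, 6, 7, 8, 12, 14, 16, 21, 24, 28, 42, 48, 56, 84, 112, 168, 336.
Test each divisor d:
149^1 ≡ 149
149^2 ≡ 296
149^3 ≡ 294
149^4 ≡ 333
149^6 ≡ 164
149^7 ≡ 172
149^8 ≡ 16
149^12 ≡ 273
149^14 ≡ 265
149^16 ≡ 256
149^21 ≡ 85
149^24 ≡ 52
149^28 ≡ 129
149^42 ≡ 148
149^48 ≡ 8
149^56 ≡ 128
149^84 ≡ 336
149^112 ≡ 208
149^168 ≡ 1
Hence ord(149) = 168.

168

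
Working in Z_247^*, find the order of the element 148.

36

By Lagrange's theorem, ord_247(148) divides φ(247) = φ(13·19) = (13−1)·(19−1) = 12·18 = 216 = 2^3 · 3^3.
Divisors of 216: 1, 2, 3, 4, 6, 8, 9, 12, 18, 24, 27, 36, 54, 72, 108, 216.
Compute 148^d (mod 247) for the divisors d until we hit 1:
148^1 ≡ 148 (mod 247)
148^2 ≡ 168 (mod 247)
148^3 ≡ 164 (mod 247)
148^4 ≡ 66 (mod 247)
148^6 ≡ 220 (mod 247)
148^8 ≡ 157 (mod 247)
148^9 ≡ 18 (mod 247)
148^12 ≡ 235 (mod 247)
148^18 ≡ 77 (mod 247)
148^24 ≡ 144 (mod 247)
148^27 ≡ 151 (mod 247)
148^36 ≡ 1 (mod 247) ✓
The smallest such exponent is 36, so the order of 148 is 36.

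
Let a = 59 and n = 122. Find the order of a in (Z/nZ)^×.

The order of 59 must divide φ(122) = φ(2)·φ(61) = 1·60 = 60 = 2^2 · 3 · 5.
Divisors of 60: 1, 2, 3, 4, 5, 6, 10, 12, 15, 20, 30, 60.
Check 59^d mod 122 for each divisor in increasing order:
59^1 ≡ 59
59^2 ≡ 65
59^3 ≡ 53
59^4 ≡ 77
59^5 ≡ 29
59^6 ≡ 3
59^10 ≡ 109
59^12 ≡ 9
59^15 ≡ 111
59^20 ≡ 47
59^30 ≡ 121
59^60 ≡ 1
The smallest such exponent is 60, so the order of 59 is 60.

60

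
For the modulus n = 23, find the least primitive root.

5

φ(23) = 23 − 1 = 22 = 2 · 11.
Test candidates g = 2, 3, … against the prime factors q ∈ {2, 11} of φ(23): g is a generator iff g^(22/q) ≢ 1 for every such q.
g = 2: 2^11 ≡ 1 — hits 1, so not a primitive root.
g = 3: 3^11 ≡ 1 — hits 1, so not a primitive root.
g = 4: 4^11 ≡ 1 — hits 1, so not a primitive root.
g = 5: 5^11 ≡ 22; 5^2 ≡ 2 — none is 1, so 5 is a primitive root.
So 5 is the smallest generator of (Z/23Z)^×.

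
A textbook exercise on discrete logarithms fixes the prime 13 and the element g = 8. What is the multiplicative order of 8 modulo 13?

4

Since 8 ∈ (Z/13Z)^×, its order divides φ(13) = 13 − 1 = 12 = 2^2 · 3.
Divisors of 12: 1, 2, 3, 4, 6, 12.
Check 8^d mod 13 for each divisor in increasing order:
8^1 ≡ 8
8^2 ≡ 12
8^3 ≡ 5
8^4 ≡ 1
Hence ord(8) = 4.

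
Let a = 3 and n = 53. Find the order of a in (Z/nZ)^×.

ord(3) | φ(53) = 53 − 1 = 52 = 2^2 · 13.
Divisors of 52: 1, 2, 4, 13, 26, 52.
Test each divisor d:
3^1 ≡ 3 (mod 53)
3^2 ≡ 9 (mod 53)
3^4 ≡ 28 (mod 53)
3^13 ≡ 30 (mod 53)
3^26 ≡ 52 (mod 53)
3^52 ≡ 1 (mod 53) ✓
Hence ord(3) = 52.

52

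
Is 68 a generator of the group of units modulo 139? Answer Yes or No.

Yes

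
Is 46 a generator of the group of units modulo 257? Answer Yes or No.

φ(257) = 257 − 1 = 256 = 2^8.
An element g generates (Z/257Z)^× iff g^(256/q) ≢ 1 (mod 257) for each prime q ∈ {2}.
46^128 ≡ 1 (mod 257)  [q = 2: ≡ 1 ✗]
46^128 ≡ 1 shows ord(46) | 128, strictly less than φ(257); not a primitive root.

No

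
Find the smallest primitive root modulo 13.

φ(13) = 13 − 1 = 12 = 2^2 · 3.
Test candidates g = 2, 3, … against the prime factors q ∈ {2, 3} of φ(13): g is a generator iff g^(12/q) ≢ 1 for every such q.
g = 2: 2^6 ≡ 12; 2^4 ≡ 3 — none is 1, so 2 is a primitive root.
Hence the least primitive root of 13 is 2.

2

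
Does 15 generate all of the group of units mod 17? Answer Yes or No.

φ(17) = 17 − 1 = 16 = 2^4.
Test 15^(16/q) mod 17 for each prime factor q of 16:
15^8 ≡ 1 (mod 17)  [q = 2: ≡ 1 ✗]
15^8 ≡ 1 shows ord(15) | 8, strictly less than φ(17); not a primitive root.

No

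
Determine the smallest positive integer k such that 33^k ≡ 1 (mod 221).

The order of 33 must divide φ(221) = φ(13·17) = (13−1)·(17−1) = 12·16 = 192 = 2^6 · 3.
Divisors of 192: 1, 2, 3, 4, 6, 8, 12, 16, 24, 32, 48, 64, 96, 192.
Check 33^d mod 221 for each divisor in increasing order:
33^1 ≡ 33 (mod 221)
33^2 ≡ 205 (mod 221)
33^3 ≡ 135 (mod 221)
33^4 ≡ 35 (mod 221)
33^6 ≡ 103 (mod 221)
33^8 ≡ 120 (mod 221)
33^12 ≡ 1 (mod 221) ✓
So ord_221(33) = 12.

12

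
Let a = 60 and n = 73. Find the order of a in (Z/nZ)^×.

By Lagrange's theorem, ord_73(60) divides φ(73) = 73 − 1 = 72 = 2^3 · 3^2.
Divisors of 72: 1, 2, 3, 4, 6, 8, 9, 12, 18, 24, 36, 72.
Evaluate successive powers at the divisors of 72:
60^1 ≡ 60
60^2 ≡ 23
60^3 ≡ 66
60^4 ≡ 18
60^6 ≡ 49
60^8 ≡ 32
60^9 ≡ 22
60^12 ≡ 65
60^18 ≡ 46
60^24 ≡ 64
60^36 ≡ 72
60^72 ≡ 1
Therefore the multiplicative order of 60 modulo 73 is 72.

72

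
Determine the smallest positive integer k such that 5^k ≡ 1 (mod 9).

6

ord(5) | φ(9) = φ(3^2) = 3·(3−1) = 6 = 2 · 3.
Divisors of 6: 1, 2, 3, 6.
Compute 5^d (mod 9) for the divisors d until we hit 1:
5^1 ≡ 5 (mod 9)
5^2 ≡ 7 (mod 9)
5^3 ≡ 8 (mod 9)
5^6 ≡ 1 (mod 9) ✓
So ord_9(5) = 6.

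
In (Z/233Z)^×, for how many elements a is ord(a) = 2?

1

φ(233) = 233 − 1 = 232 = 2^3 · 29.
(Z/233Z)^× is cyclic (|G| = 232); a cyclic group of order m has exactly φ(d) elements of each order d | m, and none otherwise.
2 | 232, and φ(2) = 2 − 1 = 1.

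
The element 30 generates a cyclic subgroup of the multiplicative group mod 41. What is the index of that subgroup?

1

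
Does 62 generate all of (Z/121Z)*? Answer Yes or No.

φ(121) = φ(11^2) = 11·(11−1) = 110 = 2 · 5 · 11.
It suffices to check that the order of 62 is not a proper divisor of 110: compute 62^(110/q) for q ∈ {2, 5, 11}.
62^55 ≡ 120 (mod 121)  [q = 2: ≢ 1 ✓]
62^22 ≡ 27 (mod 121)  [q = 5: ≢ 1 ✓]
62^10 ≡ 67 (mod 121)  [q = 11: ≢ 1 ✓]
Every test exponent gives a nontrivial residue, hence 62 generates the full group.

Yes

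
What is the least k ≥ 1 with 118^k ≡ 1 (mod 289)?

34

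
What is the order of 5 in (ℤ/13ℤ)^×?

4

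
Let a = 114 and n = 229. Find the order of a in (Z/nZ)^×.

By Lagrange's theorem, ord_229(114) divides φ(229) = 229 − 1 = 228 = 2^2 · 3 · 19.
Divisors of 228: 1, 2, 3, 4, 6, 12, 19, 38, 57, 76, 114, 228.
Test each divisor d:
114^1 ≡ 114 (mod 229)
114^2 ≡ 172 (mod 229)
114^3 ≡ 143 (mod 229)
114^4 ≡ 43 (mod 229)
114^6 ≡ 68 (mod 229)
114^12 ≡ 44 (mod 229)
114^19 ≡ 107 (mod 229)
114^38 ≡ 228 (mod 229)
114^57 ≡ 122 (mod 229)
114^76 ≡ 1 (mod 229) ✓
Hence ord(114) = 76.

76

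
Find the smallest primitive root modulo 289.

3

φ(289) = φ(17^2) = 17·(17−1) = 272 = 2^4 · 17.
g is a primitive root iff g^(272/q) ≢ 1 (mod 289) for each prime q ∈ {2, 17}.
g = 2: 2^136 ≡ 1 — hits 1, so not a primitive root.
g = 3: 3^136 ≡ 288; 3^16 ≡ 171 — none is 1, so 3 is a primitive root.
So 3 is the smallest generator of (Z/289Z)^×.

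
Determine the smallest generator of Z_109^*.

6

φ(109) = 109 − 1 = 108 = 2^2 · 3^3.
Test candidates g = 2, 3, … against the prime factors q ∈ {2, 3} of φ(109): g is a generator iff g^(108/q) ≢ 1 for every such q.
g = 2: 2^54 ≡ 108; 2^36 ≡ 1 — hits 1, so not a primitive root.
g = 3: 3^54 ≡ 1 — hits 1, so not a primitive root.
g = 4: 4^54 ≡ 1 — hits 1, so not a primitive root.
g = 5: 5^54 ≡ 1 — hits 1, so not a primitive root.
g = 6: 6^54 ≡ 108; 6^36 ≡ 63 — none is 1, so 6 is a primitive root.
So 6 is the smallest generator of (Z/109Z)^×.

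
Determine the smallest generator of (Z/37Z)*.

2

φ(37) = 37 − 1 = 36 = 2^2 · 3^2.
Test candidates g = 2, 3, … against the prime factors q ∈ {2, 3} of φ(37): g is a generator iff g^(36/q) ≢ 1 for every such q.
g = 2: 2^18 ≡ 36; 2^12 ≡ 26 — none is 1, so 2 is a primitive root.
So 2 is the smallest generator of (Z/37Z)^×.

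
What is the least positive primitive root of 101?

2

φ(101) = 101 − 1 = 100 = 2^2 · 5^2.
Test candidates g = 2, 3, … against the prime factors q ∈ {2, 5} of φ(101): g is a generator iff g^(100/q) ≢ 1 for every such q.
g = 2: 2^50 ≡ 100; 2^20 ≡ 95 — none is 1, so 2 is a primitive root.
So 2 is the smallest generator of (Z/101Z)^×.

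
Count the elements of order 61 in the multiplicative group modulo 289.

0

φ(289) = φ(17^2) = 17·(17−1) = 272 = 2^4 · 17.
(Z/289Z)^× is cyclic (|G| = 272); a cyclic group of order m has exactly φ(d) elements of each order d | m, and none otherwise.
Since 61 ∤ 272, the count is 0.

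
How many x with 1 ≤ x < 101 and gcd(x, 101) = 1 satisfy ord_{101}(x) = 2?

φ(101) = 101 − 1 = 100 = 2^2 · 5^2.
(Z/101Z)^× is cyclic (|G| = 100); a cyclic group of order m has exactly φ(d) elements of each order d | m, and none otherwise.
2 | 100, and φ(2) = 2 − 1 = 1.

1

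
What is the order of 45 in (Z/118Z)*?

29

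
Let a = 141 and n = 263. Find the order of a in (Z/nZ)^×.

262

ord(141) | φ(263) = 263 − 1 = 262 = 2 · 131.
Divisors of 262: 1, 2, 131, 262.
Evaluate successive powers at the divisors of 262:
141^1 ≡ 141
141^2 ≡ 156
141^131 ≡ 262
141^262 ≡ 1
The smallest such exponent is 262, so the order of 141 is 262.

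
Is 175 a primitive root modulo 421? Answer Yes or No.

No

φ(421) = 421 − 1 = 420 = 2^2 · 3 · 5 · 7.
It suffices to check that the order of 175 is not a proper divisor of 420: compute 175^(420/q) for q ∈ {2, 3, 5, 7}.
175^210 ≡ 1 (mod 421)  [q = 2: ≡ 1 ✗]
175^140 ≡ 400 (mod 421)  [q = 3: ≢ 1 ✓]
175^84 ≡ 377 (mod 421)  [q = 5: ≢ 1 ✓]
175^60 ≡ 247 (mod 421)  [q = 7: ≢ 1 ✓]
Since 175^210 ≡ 1, the order of 175 divides 210 < 420, so 175 is not a primitive root.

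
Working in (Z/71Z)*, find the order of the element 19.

ord(19) | φ(71) = 71 − 1 = 70 = 2 · 5 · 7.
Divisors of 70: 1, 2, 5, 7, 10, 14, 35, 70.
Compute 19^d (mod 71) for the divisors d until we hit 1:
19^1 ≡ 19 (mod 71)
19^2 ≡ 6 (mod 71)
19^5 ≡ 45 (mod 71)
19^7 ≡ 57 (mod 71)
19^10 ≡ 37 (mod 71)
19^14 ≡ 54 (mod 71)
19^35 ≡ 1 (mod 71) ✓
Therefore the multiplicative order of 19 modulo 71 is 35.

35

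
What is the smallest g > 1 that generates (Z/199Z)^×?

3

φ(199) = 199 − 1 = 198 = 2 · 3^2 · 11.
g is a primitive root iff g^(198/q) ≢ 1 (mod 199) for each prime q ∈ {2, 3, 11}.
g = 2: 2^99 ≡ 1 — hits 1, so not a primitive root.
g = 3: 3^99 ≡ 198; 3^66 ≡ 106; 3^18 ≡ 125 — none is 1, so 3 is a primitive root.
So 3 is the smallest generator of (Z/199Z)^×.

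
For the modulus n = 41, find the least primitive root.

6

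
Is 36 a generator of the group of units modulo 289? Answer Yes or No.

No

φ(289) = φ(17^2) = 17·(17−1) = 272 = 2^4 · 17.
Test 36^(272/q) mod 289 for each prime factor q of 272:
36^136 ≡ 1 (mod 289)  [q = 2: ≡ 1 ✗]
36^16 ≡ 205 (mod 289)  [q = 17: ≢ 1 ✓]
36^136 ≡ 1 shows ord(36) | 136, strictly less than φ(289); not a primitive root.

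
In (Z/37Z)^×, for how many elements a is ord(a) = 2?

1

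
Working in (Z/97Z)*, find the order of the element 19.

32

The order of 19 must divide φ(97) = 97 − 1 = 96 = 2^5 · 3.
Divisors of 96: 1, 2, 3, 4, 6, 8, 12, 16, 24, 32, 48, 96.
Test each divisor d:
19^1 ≡ 19 (mod 97)
19^2 ≡ 70 (mod 97)
19^3 ≡ 69 (mod 97)
19^4 ≡ 50 (mod 97)
19^6 ≡ 8 (mod 97)
19^8 ≡ 75 (mod 97)
19^12 ≡ 64 (mod 97)
19^16 ≡ 96 (mod 97)
19^24 ≡ 22 (mod 97)
19^32 ≡ 1 (mod 97) ✓
Hence ord(19) = 32.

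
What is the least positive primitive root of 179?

φ(179) = 179 − 1 = 178 = 2 · 89.
g is a primitive root iff g^(178/q) ≢ 1 (mod 179) for each prime q ∈ {2, 89}.
g = 2: 2^89 ≡ 178; 2^2 ≡ 4 — none is 1, so 2 is a primitive root.
Hence the least primitive root of 179 is 2.

2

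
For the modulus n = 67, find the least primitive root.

φ(67) = 67 − 1 = 66 = 2 · 3 · 11.
Test candidates g = 2, 3, … against the prime factors q ∈ {2, 3, 11} of φ(67): g is a generator iff g^(66/q) ≢ 1 for every such q.
g = 2: 2^33 ≡ 66; 2^22 ≡ 37; 2^6 ≡ 64 — none is 1, so 2 is a primitive root.
Hence the least primitive root of 67 is 2.

2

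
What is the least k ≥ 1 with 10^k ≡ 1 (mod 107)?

ord(10) | φ(107) = 107 − 1 = 106 = 2 · 53.
Divisors of 106: 1, 2, 53, 106.
Test each divisor d:
10^1 ≡ 10 (mod 107)
10^2 ≡ 100 (mod 107)
10^53 ≡ 1 (mod 107) ✓
So ord_107(10) = 53.

53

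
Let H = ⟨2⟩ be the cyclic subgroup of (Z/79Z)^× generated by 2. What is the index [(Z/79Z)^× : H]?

2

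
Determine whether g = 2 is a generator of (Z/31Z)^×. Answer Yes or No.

φ(31) = 31 − 1 = 30 = 2 · 3 · 5.
An element g generates (Z/31Z)^× iff g^(30/q) ≢ 1 (mod 31) for each prime q ∈ {2, 3, 5}.
2^15 ≡ 1 (mod 31)  [q = 2: ≡ 1 ✗]
2^10 ≡ 1 (mod 31)  [q = 3: ≡ 1 ✗]
2^6 ≡ 2 (mod 31)  [q = 5: ≢ 1 ✓]
2^15 ≡ 1 shows ord(2) | 15, strictly less than φ(31); not a primitive root.

No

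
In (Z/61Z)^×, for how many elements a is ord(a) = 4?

φ(61) = 61 − 1 = 60 = 2^2 · 3 · 5.
Since (Z/61Z)^× is cyclic of order 60, the number of elements of order d is φ(d) when d | 60 and 0 otherwise.
4 = 2^2 divides 60, and φ(4) = 2.

2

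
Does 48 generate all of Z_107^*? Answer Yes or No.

φ(107) = 107 − 1 = 106 = 2 · 53.
It suffices to check that the order of 48 is not a proper divisor of 106: compute 48^(106/q) for q ∈ {2, 53}.
48^53 ≡ 1 (mod 107)  [q = 2: ≡ 1 ✗]
48^2 ≡ 57 (mod 107)  [q = 53: ≢ 1 ✓]
Since 48^53 ≡ 1, the order of 48 divides 53 < 106, so 48 is not a primitive root.

No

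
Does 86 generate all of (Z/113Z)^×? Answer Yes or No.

φ(113) = 113 − 1 = 112 = 2^4 · 7.
It suffices to check that the order of 86 is not a proper divisor of 112: compute 86^(112/q) for q ∈ {2, 7}.
86^56 ≡ 112 (mod 113)  [q = 2: ≢ 1 ✓]
86^16 ≡ 16 (mod 113)  [q = 7: ≢ 1 ✓]
Every test exponent gives a nontrivial residue, hence 86 generates the full group.

Yes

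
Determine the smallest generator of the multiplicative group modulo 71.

7

φ(71) = 71 − 1 = 70 = 2 · 5 · 7.
g is a primitive root iff g^(70/q) ≢ 1 (mod 71) for each prime q ∈ {2, 5, 7}.
g = 2: 2^35 ≡ 1 — hits 1, so not a primitive root.
g = 3: 3^35 ≡ 1 — hits 1, so not a primitive root.
g = 4: 4^35 ≡ 1 — hits 1, so not a primitive root.
g = 5: 5^35 ≡ 1 — hits 1, so not a primitive root.
g = 6: 6^35 ≡ 1 — hits 1, so not a primitive root.
g = 7: 7^35 ≡ 70; 7^14 ≡ 54; 7^10 ≡ 45 — none is 1, so 7 is a primitive root.
Hence the least primitive root of 71 is 7.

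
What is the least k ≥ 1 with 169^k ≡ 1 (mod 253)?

55

Since 169 ∈ (Z/253Z)^×, its order divides φ(253) = φ(11·23) = (11−1)·(23−1) = 10·22 = 220 = 2^2 · 5 · 11.
Divisors of 220: 1, 2, 4, 5, 10, 11, 20, 22, 44, 55, 110, 220.
Test each divisor d:
169^1 ≡ 169 (mod 253)
169^2 ≡ 225 (mod 253)
169^4 ≡ 25 (mod 253)
169^5 ≡ 177 (mod 253)
169^10 ≡ 210 (mod 253)
169^11 ≡ 70 (mod 253)
169^20 ≡ 78 (mod 253)
169^22 ≡ 93 (mod 253)
169^44 ≡ 47 (mod 253)
169^55 ≡ 1 (mod 253) ✓
Therefore the multiplicative order of 169 modulo 253 is 55.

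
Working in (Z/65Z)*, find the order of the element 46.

12

The order of 46 must divide φ(65) = φ(5·13) = (5−1)·(13−1) = 4·12 = 48 = 2^4 · 3.
Divisors of 48: 1, 2, 3, 4, 6, 8, 12, 16, 24, 48.
Test each divisor d:
46^1 ≡ 46 (mod 65)
46^2 ≡ 36 (mod 65)
46^3 ≡ 31 (mod 65)
46^4 ≡ 61 (mod 65)
46^6 ≡ 51 (mod 65)
46^8 ≡ 16 (mod 65)
46^12 ≡ 1 (mod 65) ✓
Therefore the multiplicative order of 46 modulo 65 is 12.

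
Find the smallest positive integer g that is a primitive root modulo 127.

φ(127) = 127 − 1 = 126 = 2 · 3^2 · 7.
Test candidates g = 2, 3, … against the prime factors q ∈ {2, 3, 7} of φ(127): g is a generator iff g^(126/q) ≢ 1 for every such q.
g = 2: 2^63 ≡ 1 — hits 1, so not a primitive root.
g = 3: 3^63 ≡ 126; 3^42 ≡ 107; 3^18 ≡ 4 — none is 1, so 3 is a primitive root.
The smallest primitive root modulo 127 is 3.

3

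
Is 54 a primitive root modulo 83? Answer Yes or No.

Yes

φ(83) = 83 − 1 = 82 = 2 · 41.
54 is a primitive root mod 83 iff 54^(φ(83)/q) ≢ 1 for every prime q | φ(83), i.e. q ∈ {2, 41}.
54^41 ≡ 82 (mod 83)  [q = 2: ≢ 1 ✓]
54^2 ≡ 11 (mod 83)  [q = 41: ≢ 1 ✓]
Every test exponent gives a nontrivial residue, hence 54 generates the full group.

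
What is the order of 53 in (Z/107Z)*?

The order of 53 must divide φ(107) = 107 − 1 = 106 = 2 · 53.
Divisors of 106: 1, 2, 53, 106.
Evaluate successive powers at the divisors of 106:
53^1 ≡ 53 (mod 107)
53^2 ≡ 27 (mod 107)
53^53 ≡ 1 (mod 107) ✓
The smallest such exponent is 53, so the order of 53 is 53.

53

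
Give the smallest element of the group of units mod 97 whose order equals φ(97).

φ(97) = 97 − 1 = 96 = 2^5 · 3.
g is a primitive root iff g^(96/q) ≢ 1 (mod 97) for each prime q ∈ {2, 3}.
g = 2: 2^48 ≡ 1 — hits 1, so not a primitive root.
g = 3: 3^48 ≡ 1 — hits 1, so not a primitive root.
g = 4: 4^48 ≡ 1 — hits 1, so not a primitive root.
g = 5: 5^48 ≡ 96; 5^32 ≡ 35 — none is 1, so 5 is a primitive root.
The smallest primitive root modulo 97 is 5.

5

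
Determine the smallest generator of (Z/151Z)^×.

6

φ(151) = 151 − 1 = 150 = 2 · 3 · 5^2.
Test candidates g = 2, 3, … against the prime factors q ∈ {2, 3, 5} of φ(151): g is a generator iff g^(150/q) ≢ 1 for every such q.
g = 2: 2^75 ≡ 1 — hits 1, so not a primitive root.
g = 3: 3^75 ≡ 150; 3^50 ≡ 1 — hits 1, so not a primitive root.
g = 4: 4^75 ≡ 1 — hits 1, so not a primitive root.
g = 5: 5^75 ≡ 1 — hits 1, so not a primitive root.
g = 6: 6^75 ≡ 150; 6^50 ≡ 32; 6^30 ≡ 59 — none is 1, so 6 is a primitive root.
The smallest primitive root modulo 151 is 6.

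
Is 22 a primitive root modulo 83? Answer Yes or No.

φ(83) = 83 − 1 = 82 = 2 · 41.
Test 22^(82/q) mod 83 for each prime factor q of 82:
22^41 ≡ 82 (mod 83)  [q = 2: ≢ 1 ✓]
22^2 ≡ 69 (mod 83)  [q = 41: ≢ 1 ✓]
Every test exponent gives a nontrivial residue, hence 22 generates the full group.

Yes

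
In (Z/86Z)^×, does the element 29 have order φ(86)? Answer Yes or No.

φ(86) = φ(2)·φ(43) = 1·42 = 42 = 2 · 3 · 7.
29 is a primitive root mod 86 iff 29^(φ(86)/q) ≢ 1 for every prime q | φ(86), i.e. q ∈ {2, 3, 7}.
29^21 ≡ 85 (mod 86)  [q = 2: ≢ 1 ✓]
29^14 ≡ 49 (mod 86)  [q = 3: ≢ 1 ✓]
29^6 ≡ 21 (mod 86)  [q = 7: ≢ 1 ✓]
All checks pass, so 29 has order 42 and is a primitive root modulo 86.

Yes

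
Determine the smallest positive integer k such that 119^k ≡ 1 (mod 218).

108

Since 119 ∈ (Z/218Z)^×, its order divides φ(218) = φ(2)·φ(109) = 1·108 = 108 = 2^2 · 3^3.
Divisors of 108: 1, 2, 3, 4, 6, 9, 12, 18, 27, 36, 54, 108.
Evaluate successive powers at the divisors of 108:
119^1 ≡ 119 (mod 218)
119^2 ≡ 209 (mod 218)
119^3 ≡ 19 (mod 218)
119^4 ≡ 81 (mod 218)
119^6 ≡ 143 (mod 218)
119^9 ≡ 101 (mod 218)
119^12 ≡ 175 (mod 218)
119^18 ≡ 173 (mod 218)
119^27 ≡ 33 (mod 218)
119^36 ≡ 63 (mod 218)
119^54 ≡ 217 (mod 218)
119^108 ≡ 1 (mod 218) ✓
Hence ord(119) = 108.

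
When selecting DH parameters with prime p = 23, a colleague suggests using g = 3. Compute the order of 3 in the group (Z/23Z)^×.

By Lagrange's theorem, ord_23(3) divides φ(23) = 23 − 1 = 22 = 2 · 11.
Divisors of 22: 1, 2, 11, 22.
Check 3^d mod 23 for each divisor in increasing order:
3^1 ≡ 3 (mod 23)
3^2 ≡ 9 (mod 23)
3^11 ≡ 1 (mod 23) ✓
The smallest such exponent is 11, so the order of 3 is 11.

11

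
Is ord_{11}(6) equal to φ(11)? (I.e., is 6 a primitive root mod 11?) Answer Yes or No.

Yes

φ(11) = 11 − 1 = 10 = 2 · 5.
An element g generates (Z/11Z)^× iff g^(10/q) ≢ 1 (mod 11) for each prime q ∈ {2, 5}.
6^5 ≡ 10 (mod 11)  [q = 2: ≢ 1 ✓]
6^2 ≡ 3 (mod 11)  [q = 5: ≢ 1 ✓]
None equal 1, so ord_11(6) = 10: 6 is a primitive root.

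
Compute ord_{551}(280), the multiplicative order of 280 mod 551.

The order of 280 must divide φ(551) = φ(19·29) = (19−1)·(29−1) = 18·28 = 504 = 2^3 · 3^2 · 7.
Divisors of 504: 1, 2, 3, 4, 6, 7, 8, 9, 12, 14, 18, 21, 24, 28, 36, 42, 56, 63, 72, 84, 126, 168, 252, 504.
Evaluate successive powers at the divisors of 504:
280^1 ≡ 280 (mod 551)
280^2 ≡ 158 (mod 551)
280^3 ≡ 160 (mod 551)
280^4 ≡ 169 (mod 551)
280^6 ≡ 254 (mod 551)
280^7 ≡ 41 (mod 551)
280^8 ≡ 460 (mod 551)
280^9 ≡ 417 (mod 551)
280^12 ≡ 49 (mod 551)
280^14 ≡ 28 (mod 551)
280^18 ≡ 324 (mod 551)
280^21 ≡ 46 (mod 551)
280^24 ≡ 197 (mod 551)
280^28 ≡ 233 (mod 551)
280^36 ≡ 286 (mod 551)
280^42 ≡ 463 (mod 551)
280^56 ≡ 291 (mod 551)
280^63 ≡ 360 (mod 551)
280^72 ≡ 248 (mod 551)
280^84 ≡ 30 (mod 551)
280^126 ≡ 115 (mod 551)
280^168 ≡ 349 (mod 551)
280^252 ≡ 1 (mod 551) ✓
The smallest such exponent is 252, so the order of 280 is 252.

252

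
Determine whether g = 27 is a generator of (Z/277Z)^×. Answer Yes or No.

No

φ(277) = 277 − 1 = 276 = 2^2 · 3 · 23.
Test 27^(276/q) mod 277 for each prime factor q of 276:
27^138 ≡ 1 (mod 277)  [q = 2: ≡ 1 ✗]
27^92 ≡ 1 (mod 277)  [q = 3: ≡ 1 ✗]
27^12 ≡ 164 (mod 277)  [q = 23: ≢ 1 ✓]
The check at q = 2 fails, so 27 generates a proper subgroup.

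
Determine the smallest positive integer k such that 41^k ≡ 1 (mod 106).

52

Since 41 ∈ (Z/106Z)^×, its order divides φ(106) = φ(2)·φ(53) = 1·52 = 52 = 2^2 · 13.
Divisors of 52: 1, 2, 4, 13, 26, 52.
Compute 41^d (mod 106) for the divisors d until we hit 1:
41^1 ≡ 41
41^2 ≡ 91
41^4 ≡ 13
41^13 ≡ 83
41^26 ≡ 105
41^52 ≡ 1
The smallest such exponent is 52, so the order of 41 is 52.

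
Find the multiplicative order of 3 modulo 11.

Since 3 ∈ (Z/11Z)^×, its order divides φ(11) = 11 − 1 = 10 = 2 · 5.
Divisors of 10: 1, 2, 5, 10.
Check 3^d mod 11 for each divisor in increasing order:
3^1 ≡ 3 (mod 11)
3^2 ≡ 9 (mod 11)
3^5 ≡ 1 (mod 11) ✓
Hence ord(3) = 5.

5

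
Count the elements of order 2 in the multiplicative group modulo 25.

φ(25) = φ(5^2) = 5·(5−1) = 20 = 2^2 · 5.
(Z/25Z)^× is cyclic (|G| = 20); a cyclic group of order m has exactly φ(d) elements of each order d | m, and none otherwise.
2 | 20, and φ(2) = 2 − 1 = 1.

1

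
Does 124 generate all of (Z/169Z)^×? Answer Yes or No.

Yes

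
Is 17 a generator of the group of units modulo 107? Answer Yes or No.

Yes

φ(107) = 107 − 1 = 106 = 2 · 53.
17 is a primitive root mod 107 iff 17^(φ(107)/q) ≢ 1 for every prime q | φ(107), i.e. q ∈ {2, 53}.
17^53 ≡ 106 (mod 107)  [q = 2: ≢ 1 ✓]
17^2 ≡ 75 (mod 107)  [q = 53: ≢ 1 ✓]
Every test exponent gives a nontrivial residue, hence 17 generates the full group.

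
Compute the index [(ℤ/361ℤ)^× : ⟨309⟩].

2

The order of 309 must divide φ(361) = φ(19^2) = 19·(19−1) = 342 = 2 · 3^2 · 19.
Divisors of 342: 1, 2, 3, 6, 9, 18, 19, 38, 57, 114, 171, 342.
Evaluate successive powers at the divisors of 342:
309^1 ≡ 309 (mod 361)
309^2 ≡ 177 (mod 361)
309^3 ≡ 182 (mod 361)
309^6 ≡ 273 (mod 361)
309^9 ≡ 229 (mod 361)
309^18 ≡ 96 (mod 361)
309^19 ≡ 62 (mod 361)
309^38 ≡ 234 (mod 361)
309^57 ≡ 68 (mod 361)
309^114 ≡ 292 (mod 361)
309^171 ≡ 1 (mod 361) ✓
So ord_361(309) = 171, hence |⟨309⟩| = 171.
The index is φ(361) / ord(309) = 342 / 171 = 2.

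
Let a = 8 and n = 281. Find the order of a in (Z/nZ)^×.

70

By Lagrange's theorem, ord_281(8) divides φ(281) = 281 − 1 = 280 = 2^3 · 5 · 7.
Divisors of 280: 1, 2, 4, 5, 7, 8, 10, 14, 20, 28, 35, 40, 56, 70, 140, 280.
Evaluate successive powers at the divisors of 280:
8^1 ≡ 8
8^2 ≡ 64
8^4 ≡ 162
8^5 ≡ 172
8^7 ≡ 49
8^8 ≡ 111
8^10 ≡ 79
8^14 ≡ 153
8^20 ≡ 59
8^28 ≡ 86
8^35 ≡ 280
8^40 ≡ 109
8^56 ≡ 90
8^70 ≡ 1
So ord_281(8) = 70.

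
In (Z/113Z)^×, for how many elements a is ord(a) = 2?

φ(113) = 113 − 1 = 112 = 2^4 · 7.
Since (Z/113Z)^× is cyclic of order 112, the number of elements of order d is φ(d) when d | 112 and 0 otherwise.
2 | 112, and φ(2) = 2 − 1 = 1.

1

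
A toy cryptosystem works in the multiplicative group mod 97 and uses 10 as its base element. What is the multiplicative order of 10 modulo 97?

96

Since 10 ∈ (Z/97Z)^×, its order divides φ(97) = 97 − 1 = 96 = 2^5 · 3.
Divisors of 96: 1, 2, 3, 4, 6, 8, 12, 16, 24, 32, 48, 96.
Check 10^d mod 97 for each divisor in increasing order:
10^1 ≡ 10
10^2 ≡ 3
10^3 ≡ 30
10^4 ≡ 9
10^6 ≡ 27
10^8 ≡ 81
10^12 ≡ 50
10^16 ≡ 62
10^24 ≡ 75
10^32 ≡ 61
10^48 ≡ 96
10^96 ≡ 1
So ord_97(10) = 96.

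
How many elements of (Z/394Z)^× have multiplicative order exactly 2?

1

φ(394) = φ(2)·φ(197) = 1·196 = 196 = 2^2 · 7^2.
In a cyclic group of order 196, there are φ(d) elements of order d for each divisor d of 196, and zero for non-divisors.
2 | 196, and φ(2) = 2 − 1 = 1.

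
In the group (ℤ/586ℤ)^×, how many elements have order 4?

2

φ(586) = φ(2)·φ(293) = 1·292 = 292 = 2^2 · 73.
In a cyclic group of order 292, there are φ(d) elements of order d for each divisor d of 292, and zero for non-divisors.
4 = 2^2 divides 292, and φ(4) = 2.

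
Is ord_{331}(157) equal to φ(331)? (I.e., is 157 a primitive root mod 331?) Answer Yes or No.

φ(331) = 331 − 1 = 330 = 2 · 3 · 5 · 11.
Test 157^(330/q) mod 331 for each prime factor q of 330:
157^165 ≡ 1 (mod 331)  [q = 2: ≡ 1 ✗]
157^110 ≡ 1 (mod 331)  [q = 3: ≡ 1 ✗]
157^66 ≡ 323 (mod 331)  [q = 5: ≢ 1 ✓]
157^30 ≡ 74 (mod 331)  [q = 11: ≢ 1 ✓]
The check at q = 2 fails, so 157 generates a proper subgroup.

No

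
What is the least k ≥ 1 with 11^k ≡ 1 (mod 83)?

41

By Lagrange's theorem, ord_83(11) divides φ(83) = 83 − 1 = 82 = 2 · 41.
Divisors of 82: 1, 2, 41, 82.
Evaluate successive powers at the divisors of 82:
11^1 ≡ 11 (mod 83)
11^2 ≡ 38 (mod 83)
11^41 ≡ 1 (mod 83) ✓
Therefore the multiplicative order of 11 modulo 83 is 41.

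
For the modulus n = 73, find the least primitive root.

φ(73) = 73 − 1 = 72 = 2^3 · 3^2.
g is a primitive root iff g^(72/q) ≢ 1 (mod 73) for each prime q ∈ {2, 3}.
g = 2: 2^36 ≡ 1 — hits 1, so not a primitive root.
g = 3: 3^36 ≡ 1 — hits 1, so not a primitive root.
g = 4: 4^36 ≡ 1 — hits 1, so not a primitive root.
g = 5: 5^36 ≡ 72; 5^24 ≡ 8 — none is 1, so 5 is a primitive root.
So 5 is the smallest generator of (Z/73Z)^×.

5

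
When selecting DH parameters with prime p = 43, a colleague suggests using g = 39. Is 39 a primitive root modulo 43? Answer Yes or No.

No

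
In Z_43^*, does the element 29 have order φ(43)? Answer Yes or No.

φ(43) = 43 − 1 = 42 = 2 · 3 · 7.
Test 29^(42/q) mod 43 for each prime factor q of 42:
29^21 ≡ 42 (mod 43)  [q = 2: ≢ 1 ✓]
29^14 ≡ 6 (mod 43)  [q = 3: ≢ 1 ✓]
29^6 ≡ 21 (mod 43)  [q = 7: ≢ 1 ✓]
None equal 1, so ord_43(29) = 42: 29 is a primitive root.

Yes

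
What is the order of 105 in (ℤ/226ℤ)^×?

Since 105 ∈ (Z/226Z)^×, its order divides φ(226) = φ(2)·φ(113) = 1·112 = 112 = 2^4 · 7.
Divisors of 112: 1, 2, 4, 7, 8, 14, 16, 28, 56, 112.
Evaluate successive powers at the divisors of 112:
105^1 ≡ 105
105^2 ≡ 177
105^4 ≡ 141
105^7 ≡ 15
105^8 ≡ 219
105^14 ≡ 225
105^16 ≡ 49
105^28 ≡ 1
So ord_226(105) = 28.

28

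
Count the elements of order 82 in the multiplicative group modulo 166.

40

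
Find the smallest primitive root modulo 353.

3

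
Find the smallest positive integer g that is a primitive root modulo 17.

φ(17) = 17 − 1 = 16 = 2^4.
g is a primitive root iff g^(16/q) ≢ 1 (mod 17) for each prime q ∈ {2}.
g = 2: 2^8 ≡ 1 — hits 1, so not a primitive root.
g = 3: 3^8 ≡ 16 — none is 1, so 3 is a primitive root.
The smallest primitive root modulo 17 is 3.

3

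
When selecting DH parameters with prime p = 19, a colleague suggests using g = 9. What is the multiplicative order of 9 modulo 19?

9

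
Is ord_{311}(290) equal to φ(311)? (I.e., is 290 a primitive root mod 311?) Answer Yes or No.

Yes

φ(311) = 311 − 1 = 310 = 2 · 5 · 31.
An element g generates (Z/311Z)^× iff g^(310/q) ≢ 1 (mod 311) for each prime q ∈ {2, 5, 31}.
290^155 ≡ 310 (mod 311)  [q = 2: ≢ 1 ✓]
290^62 ≡ 216 (mod 311)  [q = 5: ≢ 1 ✓]
290^10 ≡ 224 (mod 311)  [q = 31: ≢ 1 ✓]
All checks pass, so 290 has order 310 and is a primitive root modulo 311.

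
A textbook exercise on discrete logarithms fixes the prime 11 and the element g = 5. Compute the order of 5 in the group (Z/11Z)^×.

5

By Lagrange's theorem, ord_11(5) divides φ(11) = 11 − 1 = 10 = 2 · 5.
Divisors of 10: 1, 2, 5, 10.
Test each divisor d:
5^1 ≡ 5 (mod 11)
5^2 ≡ 3 (mod 11)
5^5 ≡ 1 (mod 11) ✓
The smallest such exponent is 5, so the order of 5 is 5.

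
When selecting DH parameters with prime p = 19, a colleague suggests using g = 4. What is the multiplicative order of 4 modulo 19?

Since 4 ∈ (Z/19Z)^×, its order divides φ(19) = 19 − 1 = 18 = 2 · 3^2.
Divisors of 18: 1, 2, 3, 6, 9, 18.
Check 4^d mod 19 for each divisor in increasing order:
4^1 ≡ 4
4^2 ≡ 16
4^3 ≡ 7
4^6 ≡ 11
4^9 ≡ 1
The smallest such exponent is 9, so the order of 4 is 9.

9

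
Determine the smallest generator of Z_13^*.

2

φ(13) = 13 − 1 = 12 = 2^2 · 3.
g is a primitive root iff g^(12/q) ≢ 1 (mod 13) for each prime q ∈ {2, 3}.
g = 2: 2^6 ≡ 12; 2^4 ≡ 3 — none is 1, so 2 is a primitive root.
The smallest primitive root modulo 13 is 2.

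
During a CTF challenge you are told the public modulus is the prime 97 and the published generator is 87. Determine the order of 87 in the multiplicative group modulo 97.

The order of 87 must divide φ(97) = 97 − 1 = 96 = 2^5 · 3.
Divisors of 96: 1, 2, 3, 4, 6, 8, 12, 16, 24, 32, 48, 96.
Check 87^d mod 97 for each divisor in increasing order:
87^1 ≡ 87 (mod 97)
87^2 ≡ 3 (mod 97)
87^3 ≡ 67 (mod 97)
87^4 ≡ 9 (mod 97)
87^6 ≡ 27 (mod 97)
87^8 ≡ 81 (mod 97)
87^12 ≡ 50 (mod 97)
87^16 ≡ 62 (mod 97)
87^24 ≡ 75 (mod 97)
87^32 ≡ 61 (mod 97)
87^48 ≡ 96 (mod 97)
87^96 ≡ 1 (mod 97) ✓
Hence ord(87) = 96.

96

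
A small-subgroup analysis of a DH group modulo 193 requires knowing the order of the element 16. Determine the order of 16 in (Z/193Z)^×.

Since 16 ∈ (Z/193Z)^×, its order divides φ(193) = 193 − 1 = 192 = 2^6 · 3.
Divisors of 192: 1, 2, 3, 4, 6, 8, 12, 16, 24, 32, 48, 64, 96, 192.
Check 16^d mod 193 for each divisor in increasing order:
16^1 ≡ 16
16^2 ≡ 63
16^3 ≡ 43
16^4 ≡ 109
16^6 ≡ 112
16^8 ≡ 108
16^12 ≡ 192
16^16 ≡ 84
16^24 ≡ 1
The smallest such exponent is 24, so the order of 16 is 24.

24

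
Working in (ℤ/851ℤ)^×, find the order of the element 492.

ord(492) | φ(851) = φ(23·37) = (23−1)·(37−1) = 22·36 = 792 = 2^3 · 3^2 · 11.
Divisors of 792: 1, 2, 3, 4, 6, 8, 9, 11, 12, 18, 22, 24, 33, 36, 44, 66, 72, 88, 99, 132, 198, 264, 396, 792.
Compute 492^d (mod 851) for the divisors d until we hit 1:
492^1 ≡ 492 (mod 851)
492^2 ≡ 380 (mod 851)
492^3 ≡ 591 (mod 851)
492^4 ≡ 581 (mod 851)
492^6 ≡ 371 (mod 851)
492^8 ≡ 565 (mod 851)
492^9 ≡ 554 (mod 851)
492^11 ≡ 323 (mod 851)
492^12 ≡ 630 (mod 851)
492^18 ≡ 556 (mod 851)
492^22 ≡ 507 (mod 851)
492^24 ≡ 334 (mod 851)
492^33 ≡ 369 (mod 851)
492^36 ≡ 223 (mod 851)
492^44 ≡ 47 (mod 851)
492^66 ≡ 1 (mod 851) ✓
So ord_851(492) = 66.

66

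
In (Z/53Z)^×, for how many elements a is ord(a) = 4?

2

φ(53) = 53 − 1 = 52 = 2^2 · 13.
(Z/53Z)^× is cyclic (|G| = 52); a cyclic group of order m has exactly φ(d) elements of each order d | m, and none otherwise.
4 = 2^2 divides 52, and φ(4) = 2.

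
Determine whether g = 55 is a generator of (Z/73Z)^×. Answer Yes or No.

φ(73) = 73 − 1 = 72 = 2^3 · 3^2.
55 is a primitive root mod 73 iff 55^(φ(73)/q) ≢ 1 for every prime q | φ(73), i.e. q ∈ {2, 3}.
55^36 ≡ 1 (mod 73)  [q = 2: ≡ 1 ✗]
55^24 ≡ 64 (mod 73)  [q = 3: ≢ 1 ✓]
55^36 ≡ 1 shows ord(55) | 36, strictly less than φ(73); not a primitive root.

No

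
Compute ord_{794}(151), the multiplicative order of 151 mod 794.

ord(151) | φ(794) = φ(2)·φ(397) = 1·396 = 396 = 2^2 · 3^2 · 11.
Divisors of 396: 1, 2, 3, 4, 6, 9, 11, 12, 18, 22, 33, 36, 44, 66, 99, 132, 198, 396.
Check 151^d mod 794 for each divisor in increasing order:
151^1 ≡ 151
151^2 ≡ 569
151^3 ≡ 167
151^4 ≡ 603
151^6 ≡ 99
151^9 ≡ 653
151^11 ≡ 759
151^12 ≡ 273
151^18 ≡ 31
151^22 ≡ 431
151^33 ≡ 1
The smallest such exponent is 33, so the order of 151 is 33.

33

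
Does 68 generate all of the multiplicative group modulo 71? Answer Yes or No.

Yes

φ(71) = 71 − 1 = 70 = 2 · 5 · 7.
It suffices to check that the order of 68 is not a proper divisor of 70: compute 68^(70/q) for q ∈ {2, 5, 7}.
68^35 ≡ 70 (mod 71)  [q = 2: ≢ 1 ✓]
68^14 ≡ 54 (mod 71)  [q = 5: ≢ 1 ✓]
68^10 ≡ 48 (mod 71)  [q = 7: ≢ 1 ✓]
None equal 1, so ord_71(68) = 70: 68 is a primitive root.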